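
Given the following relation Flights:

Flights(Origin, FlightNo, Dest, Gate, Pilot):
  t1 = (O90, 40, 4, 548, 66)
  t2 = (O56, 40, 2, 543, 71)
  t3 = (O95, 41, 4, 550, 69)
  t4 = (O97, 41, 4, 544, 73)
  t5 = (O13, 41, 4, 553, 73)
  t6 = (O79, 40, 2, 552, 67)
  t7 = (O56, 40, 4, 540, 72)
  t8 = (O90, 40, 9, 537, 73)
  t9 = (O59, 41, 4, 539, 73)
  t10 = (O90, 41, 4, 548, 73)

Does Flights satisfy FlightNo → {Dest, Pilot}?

No

FlightNo=40: rows 1, 2, 6, 7, 8 → {Dest,Pilot} takes values {(4, 66), (2, 71), (2, 67), (4, 72), (9, 73)} — violation
FlightNo=41: rows 3, 4, 5, 9, 10 → {Dest,Pilot} takes values {(4, 69), (4, 73)} — violation
Two rows agree on FlightNo but differ on {Dest, Pilot}, so FlightNo → {Dest, Pilot} does not hold.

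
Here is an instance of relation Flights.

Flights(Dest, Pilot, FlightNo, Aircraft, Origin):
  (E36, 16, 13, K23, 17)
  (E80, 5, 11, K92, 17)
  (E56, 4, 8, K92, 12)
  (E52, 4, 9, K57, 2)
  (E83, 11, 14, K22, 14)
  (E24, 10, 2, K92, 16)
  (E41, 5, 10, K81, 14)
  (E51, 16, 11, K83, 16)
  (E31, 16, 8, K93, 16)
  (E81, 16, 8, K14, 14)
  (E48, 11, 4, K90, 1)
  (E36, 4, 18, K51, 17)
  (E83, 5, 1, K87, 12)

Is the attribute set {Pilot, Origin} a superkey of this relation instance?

Two distinct rows share (Pilot=16, Origin=16), so {Pilot, Origin} does not determine every attribute — not a superkey.

No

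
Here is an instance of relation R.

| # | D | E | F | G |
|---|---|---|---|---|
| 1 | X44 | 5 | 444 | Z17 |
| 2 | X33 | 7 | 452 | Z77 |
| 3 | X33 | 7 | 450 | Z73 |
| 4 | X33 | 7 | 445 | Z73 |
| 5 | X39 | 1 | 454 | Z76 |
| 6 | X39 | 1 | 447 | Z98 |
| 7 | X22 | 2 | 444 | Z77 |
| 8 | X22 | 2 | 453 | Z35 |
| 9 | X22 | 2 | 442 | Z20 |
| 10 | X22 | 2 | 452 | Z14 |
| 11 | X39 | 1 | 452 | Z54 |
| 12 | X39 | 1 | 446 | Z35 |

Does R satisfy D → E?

D=X44: row 1 → E = 5 ✓
D=X33: rows 2, 3, 4 → E = 7, 7, 7 ✓
D=X39: rows 5, 6, 11, 12 → E = 1, 1, 1, 1 ✓
D=X22: rows 7, 8, 9, 10 → E = 2, 2, 2, 2 ✓
Every D value is associated with a single E value, so D → E holds.

Yes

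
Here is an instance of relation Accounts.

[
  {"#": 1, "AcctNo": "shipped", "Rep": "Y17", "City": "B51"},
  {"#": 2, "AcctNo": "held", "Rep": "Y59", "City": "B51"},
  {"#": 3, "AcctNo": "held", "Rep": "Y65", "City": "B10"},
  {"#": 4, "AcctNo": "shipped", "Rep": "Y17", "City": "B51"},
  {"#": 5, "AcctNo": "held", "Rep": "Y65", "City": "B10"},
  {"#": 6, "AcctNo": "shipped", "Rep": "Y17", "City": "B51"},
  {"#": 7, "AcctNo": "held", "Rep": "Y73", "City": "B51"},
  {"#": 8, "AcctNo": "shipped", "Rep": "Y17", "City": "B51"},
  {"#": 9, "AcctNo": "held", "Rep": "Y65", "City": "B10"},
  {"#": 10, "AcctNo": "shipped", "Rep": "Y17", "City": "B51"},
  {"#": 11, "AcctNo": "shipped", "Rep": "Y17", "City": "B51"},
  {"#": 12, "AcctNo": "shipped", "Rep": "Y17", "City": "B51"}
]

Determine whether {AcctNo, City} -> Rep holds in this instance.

No

(AcctNo=shipped, City=B51): rows 1, 4, 6, 8, 10, 11, 12 → Rep = Y17, Y17, Y17, Y17, Y17, Y17, Y17 ✓
(AcctNo=held, City=B51): rows 2, 7 → Rep takes values {Y59, Y73} — violation
(AcctNo=held, City=B10): rows 3, 5, 9 → Rep = Y65, Y65, Y65 ✓
Two rows agree on {AcctNo, City} but differ on Rep, so {AcctNo, City} -> Rep does not hold.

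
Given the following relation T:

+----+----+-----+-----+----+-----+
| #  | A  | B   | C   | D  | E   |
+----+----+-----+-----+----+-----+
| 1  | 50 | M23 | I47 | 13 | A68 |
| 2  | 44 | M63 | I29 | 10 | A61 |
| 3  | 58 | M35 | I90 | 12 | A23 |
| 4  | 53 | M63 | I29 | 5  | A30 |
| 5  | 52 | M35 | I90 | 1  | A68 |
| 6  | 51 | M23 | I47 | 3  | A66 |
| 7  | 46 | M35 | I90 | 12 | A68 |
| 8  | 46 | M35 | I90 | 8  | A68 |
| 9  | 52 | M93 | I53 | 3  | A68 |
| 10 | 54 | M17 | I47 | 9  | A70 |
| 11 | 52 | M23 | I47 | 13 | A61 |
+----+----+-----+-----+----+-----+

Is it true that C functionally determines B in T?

C=I47: rows 1, 6, 10, 11 → B takes values {M23, M17} — violation
C=I29: rows 2, 4 → B = M63, M63 ✓
C=I90: rows 3, 5, 7, 8 → B = M35, M35, M35, M35 ✓
C=I53: row 9 → B = M93 ✓
Two rows agree on C but differ on B, so C → B does not hold.

No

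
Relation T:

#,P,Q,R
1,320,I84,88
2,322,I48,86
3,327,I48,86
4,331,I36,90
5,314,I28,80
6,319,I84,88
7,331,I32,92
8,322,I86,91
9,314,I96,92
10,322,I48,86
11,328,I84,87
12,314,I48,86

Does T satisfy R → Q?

R=88: rows 1, 6 → Q = I84, I84 ✓
R=86: rows 2, 3, 10, 12 → Q = I48, I48, I48, I48 ✓
R=90: row 4 → Q = I36 ✓
R=80: row 5 → Q = I28 ✓
R=92: rows 7, 9 → Q takes values {I32, I96} — violation
R=91: row 8 → Q = I86 ✓
R=87: row 11 → Q = I84 ✓
Two rows agree on R but differ on Q, so R → Q does not hold.

No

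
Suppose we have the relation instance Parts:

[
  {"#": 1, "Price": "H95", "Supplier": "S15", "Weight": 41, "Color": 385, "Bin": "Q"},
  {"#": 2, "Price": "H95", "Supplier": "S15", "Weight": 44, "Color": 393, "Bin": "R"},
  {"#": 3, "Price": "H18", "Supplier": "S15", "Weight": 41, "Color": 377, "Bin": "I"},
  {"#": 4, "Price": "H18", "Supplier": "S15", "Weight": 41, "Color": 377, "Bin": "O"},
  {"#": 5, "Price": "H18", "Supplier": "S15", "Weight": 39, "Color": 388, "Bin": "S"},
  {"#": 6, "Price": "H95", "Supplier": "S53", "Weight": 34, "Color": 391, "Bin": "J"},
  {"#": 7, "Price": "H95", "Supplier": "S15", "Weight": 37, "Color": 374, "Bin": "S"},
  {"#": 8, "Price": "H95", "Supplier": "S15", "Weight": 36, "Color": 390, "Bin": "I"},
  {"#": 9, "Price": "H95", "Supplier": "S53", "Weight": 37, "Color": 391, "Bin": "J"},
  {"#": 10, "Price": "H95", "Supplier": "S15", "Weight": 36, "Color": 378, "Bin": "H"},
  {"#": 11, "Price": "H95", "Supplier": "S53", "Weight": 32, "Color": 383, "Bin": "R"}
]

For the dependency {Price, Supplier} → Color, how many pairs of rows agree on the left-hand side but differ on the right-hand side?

14

(Price=H95, Supplier=S15): violating pairs (1,2), (1,7), (1,8), (1,10), (2,7), (2,8), (2,10), (7,8), (7,10), (8,10) — 10 pairs.
(Price=H18, Supplier=S15): violating pairs (3,5), (4,5) — 2 pairs.
(Price=H95, Supplier=S53): violating pairs (6,11), (9,11) — 2 pairs.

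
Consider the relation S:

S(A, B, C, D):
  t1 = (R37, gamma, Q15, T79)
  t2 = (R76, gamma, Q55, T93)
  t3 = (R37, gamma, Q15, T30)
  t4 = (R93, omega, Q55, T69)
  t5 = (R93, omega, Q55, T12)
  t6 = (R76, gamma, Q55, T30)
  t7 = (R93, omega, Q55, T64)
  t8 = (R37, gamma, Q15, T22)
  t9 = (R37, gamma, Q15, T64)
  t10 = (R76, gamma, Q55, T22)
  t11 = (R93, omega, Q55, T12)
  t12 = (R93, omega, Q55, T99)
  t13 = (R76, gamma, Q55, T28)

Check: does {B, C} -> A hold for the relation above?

(B=gamma, C=Q15): rows 1, 3, 8, 9 → A = R37, R37, R37, R37 ✓
(B=gamma, C=Q55): rows 2, 6, 10, 13 → A = R76, R76, R76, R76 ✓
(B=omega, C=Q55): rows 4, 5, 7, 11, 12 → A = R93, R93, R93, R93, R93 ✓
Every {B, C} value is associated with a single A value, so {B, C} -> A holds.

Yes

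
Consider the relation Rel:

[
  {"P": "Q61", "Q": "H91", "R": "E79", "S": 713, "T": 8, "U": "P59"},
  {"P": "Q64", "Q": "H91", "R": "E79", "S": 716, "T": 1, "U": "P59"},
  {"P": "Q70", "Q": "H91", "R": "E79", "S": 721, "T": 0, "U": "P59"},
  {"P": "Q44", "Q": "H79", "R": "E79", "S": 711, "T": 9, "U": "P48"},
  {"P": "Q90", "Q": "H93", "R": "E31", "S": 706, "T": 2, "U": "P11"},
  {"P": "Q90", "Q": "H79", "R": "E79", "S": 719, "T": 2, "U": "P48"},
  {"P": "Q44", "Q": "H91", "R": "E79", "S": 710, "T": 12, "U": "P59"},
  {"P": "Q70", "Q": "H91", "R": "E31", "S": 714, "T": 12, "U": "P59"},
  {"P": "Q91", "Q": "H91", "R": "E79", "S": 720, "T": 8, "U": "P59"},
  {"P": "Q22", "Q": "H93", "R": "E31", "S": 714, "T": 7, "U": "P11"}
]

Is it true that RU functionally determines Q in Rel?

(R=E79, U=P59): 5 rows → Q = H91, H91, H91, H91, H91 ✓
(R=E79, U=P48): 2 rows → Q = H79, H79 ✓
(R=E31, U=P11): 2 rows → Q = H93, H93 ✓
(R=E31, U=P59): 1 row → Q = H91 ✓
Every RU value is associated with a single Q value, so RU → Q holds.

Yes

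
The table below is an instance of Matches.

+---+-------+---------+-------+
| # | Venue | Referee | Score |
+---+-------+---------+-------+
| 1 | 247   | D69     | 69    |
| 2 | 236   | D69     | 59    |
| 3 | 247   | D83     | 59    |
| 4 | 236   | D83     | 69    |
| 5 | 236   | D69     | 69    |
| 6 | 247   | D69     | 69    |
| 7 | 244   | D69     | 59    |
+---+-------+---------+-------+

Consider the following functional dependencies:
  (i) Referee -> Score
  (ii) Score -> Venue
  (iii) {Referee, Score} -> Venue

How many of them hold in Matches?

(i) Referee -> Score: Referee=D69: rows 1, 2, 5, 6, 7 → Score takes values {69, 59} — violation; Referee=D83: rows 3, 4 → Score takes values {59, 69} — violation — fails.
(ii) Score -> Venue: Score=69: rows 1, 4, 5, 6 → Venue takes values {247, 236} — violation; Score=59: rows 2, 3, 7 → Venue takes values {236, 247, 244} — violation — fails.
(iii) {Referee, Score} -> Venue: (Referee=D69, Score=69): rows 1, 5, 6 → Venue takes values {247, 236} — violation; (Referee=D69, Score=59): rows 2, 7 → Venue takes values {236, 244} — violation — fails.
None of the 3 dependencies hold.

0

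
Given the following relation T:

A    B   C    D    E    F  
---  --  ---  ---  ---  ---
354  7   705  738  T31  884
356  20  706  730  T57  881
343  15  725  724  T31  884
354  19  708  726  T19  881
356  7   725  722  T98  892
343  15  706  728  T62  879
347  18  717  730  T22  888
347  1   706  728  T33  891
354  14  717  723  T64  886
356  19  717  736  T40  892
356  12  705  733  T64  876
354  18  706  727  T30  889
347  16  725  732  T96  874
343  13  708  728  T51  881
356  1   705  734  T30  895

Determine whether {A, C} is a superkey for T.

No

Two distinct rows share (A=356, C=705), so {A, C} does not determine every attribute — not a superkey.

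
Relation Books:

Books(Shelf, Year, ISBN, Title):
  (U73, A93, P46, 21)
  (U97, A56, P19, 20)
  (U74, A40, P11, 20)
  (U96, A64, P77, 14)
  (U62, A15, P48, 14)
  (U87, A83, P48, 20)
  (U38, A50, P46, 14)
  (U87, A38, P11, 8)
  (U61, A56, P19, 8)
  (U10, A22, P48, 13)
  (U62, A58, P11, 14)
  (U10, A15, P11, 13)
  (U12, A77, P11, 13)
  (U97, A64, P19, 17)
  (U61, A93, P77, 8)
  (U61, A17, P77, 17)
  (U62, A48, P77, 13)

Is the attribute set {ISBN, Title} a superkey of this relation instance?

No

Two distinct rows share (ISBN=P11, Title=13), so {ISBN, Title} does not determine every attribute — not a superkey.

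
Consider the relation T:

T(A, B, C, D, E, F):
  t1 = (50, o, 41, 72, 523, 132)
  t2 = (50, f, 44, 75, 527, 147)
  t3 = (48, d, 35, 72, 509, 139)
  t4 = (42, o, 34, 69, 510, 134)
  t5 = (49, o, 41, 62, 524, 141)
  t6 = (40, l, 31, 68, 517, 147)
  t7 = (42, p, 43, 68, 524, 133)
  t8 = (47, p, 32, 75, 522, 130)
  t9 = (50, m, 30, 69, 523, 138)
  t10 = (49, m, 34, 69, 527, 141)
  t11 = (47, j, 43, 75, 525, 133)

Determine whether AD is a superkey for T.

No

Rows 8 and 11 have the same AD value (A=47, D=75) but are distinct tuples, so AD does not determine every attribute — not a superkey.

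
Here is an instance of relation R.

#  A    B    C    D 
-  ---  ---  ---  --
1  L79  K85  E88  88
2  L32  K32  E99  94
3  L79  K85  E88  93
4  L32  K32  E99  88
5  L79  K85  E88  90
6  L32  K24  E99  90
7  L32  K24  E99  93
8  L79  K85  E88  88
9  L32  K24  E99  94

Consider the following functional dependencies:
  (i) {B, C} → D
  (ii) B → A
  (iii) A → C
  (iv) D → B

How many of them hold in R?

2

(i) {B, C} → D: (B=K85, C=E88): rows 1, 3, 5, 8 → D takes values {88, 93, 90} — violation; (B=K32, C=E99): rows 2, 4 → D takes values {94, 88} — violation; (B=K24, C=E99): rows 6, 7, 9 → D takes values {90, 93, 94} — violation — fails.
(ii) B → A: every LHS value maps to a single RHS value — holds.
(iii) A → C: every LHS value maps to a single RHS value — holds.
(iv) D → B: D=88: rows 1, 4, 8 → B takes values {K85, K32} — violation; D=94: rows 2, 9 → B takes values {K32, K24} — violation; D=93: rows 3, 7 → B takes values {K85, K24} — violation; D=90: rows 5, 6 → B takes values {K85, K24} — violation — fails.
2 of the 4 dependencies hold.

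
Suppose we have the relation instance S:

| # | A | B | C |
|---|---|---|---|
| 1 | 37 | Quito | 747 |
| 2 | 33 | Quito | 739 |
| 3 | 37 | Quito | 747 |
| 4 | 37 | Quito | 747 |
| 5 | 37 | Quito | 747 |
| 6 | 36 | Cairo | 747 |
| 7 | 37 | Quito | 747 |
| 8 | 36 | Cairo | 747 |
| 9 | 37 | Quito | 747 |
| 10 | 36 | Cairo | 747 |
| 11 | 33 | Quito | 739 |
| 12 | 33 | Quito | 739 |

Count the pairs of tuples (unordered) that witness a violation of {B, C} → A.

(B=Quito, C=747): all 6 rows agree on A — 0 pairs.
(B=Quito, C=739): all 3 rows agree on A — 0 pairs.
(B=Cairo, C=747): all 3 rows agree on A — 0 pairs.

0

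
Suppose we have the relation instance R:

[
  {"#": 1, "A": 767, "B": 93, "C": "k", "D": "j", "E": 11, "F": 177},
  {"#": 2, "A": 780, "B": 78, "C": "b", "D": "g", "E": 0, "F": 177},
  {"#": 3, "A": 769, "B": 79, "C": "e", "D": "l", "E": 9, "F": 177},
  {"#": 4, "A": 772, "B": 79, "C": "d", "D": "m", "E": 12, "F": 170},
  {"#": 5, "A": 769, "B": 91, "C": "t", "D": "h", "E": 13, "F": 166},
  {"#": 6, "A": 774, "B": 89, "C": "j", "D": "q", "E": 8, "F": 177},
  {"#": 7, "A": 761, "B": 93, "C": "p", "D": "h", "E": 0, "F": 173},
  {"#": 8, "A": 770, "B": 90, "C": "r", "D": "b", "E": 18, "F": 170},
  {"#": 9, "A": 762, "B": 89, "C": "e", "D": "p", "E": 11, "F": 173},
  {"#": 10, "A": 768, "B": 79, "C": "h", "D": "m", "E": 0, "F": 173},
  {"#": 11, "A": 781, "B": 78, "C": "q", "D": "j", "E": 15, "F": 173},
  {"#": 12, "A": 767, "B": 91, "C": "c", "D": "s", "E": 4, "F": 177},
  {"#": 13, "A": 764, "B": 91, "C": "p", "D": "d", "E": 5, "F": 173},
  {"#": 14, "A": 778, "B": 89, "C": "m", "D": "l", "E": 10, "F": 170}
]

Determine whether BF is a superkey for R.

Yes

All 14 rows have distinct BF values, so BF → (all attributes) holds and BF is a superkey.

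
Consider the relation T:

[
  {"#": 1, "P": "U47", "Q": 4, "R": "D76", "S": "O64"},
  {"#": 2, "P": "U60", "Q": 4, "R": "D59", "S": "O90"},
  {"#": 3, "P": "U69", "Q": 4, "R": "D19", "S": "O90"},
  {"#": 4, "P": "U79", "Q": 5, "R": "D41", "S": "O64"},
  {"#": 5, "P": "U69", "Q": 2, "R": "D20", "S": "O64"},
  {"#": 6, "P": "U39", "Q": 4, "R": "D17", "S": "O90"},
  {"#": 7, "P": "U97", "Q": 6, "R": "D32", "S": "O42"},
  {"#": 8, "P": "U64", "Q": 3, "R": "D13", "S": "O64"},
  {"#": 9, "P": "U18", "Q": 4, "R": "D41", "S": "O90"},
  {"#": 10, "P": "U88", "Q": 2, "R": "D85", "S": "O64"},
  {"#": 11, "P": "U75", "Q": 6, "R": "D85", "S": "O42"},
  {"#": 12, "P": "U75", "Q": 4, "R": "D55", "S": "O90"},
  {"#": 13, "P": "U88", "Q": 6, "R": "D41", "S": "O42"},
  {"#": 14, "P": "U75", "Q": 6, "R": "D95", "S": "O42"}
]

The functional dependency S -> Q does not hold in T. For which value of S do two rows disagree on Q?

S=O64: rows 1, 4, 5, 8, 10 → Q takes values {4, 5, 2, 3} — violation
S=O90: rows 2, 3, 6, 9, 12 → Q = 4, 4, 4, 4, 4 ✓
S=O42: rows 7, 11, 13, 14 → Q = 6, 6, 6, 6 ✓
The only S value with inconsistent Q is S=O64.

O64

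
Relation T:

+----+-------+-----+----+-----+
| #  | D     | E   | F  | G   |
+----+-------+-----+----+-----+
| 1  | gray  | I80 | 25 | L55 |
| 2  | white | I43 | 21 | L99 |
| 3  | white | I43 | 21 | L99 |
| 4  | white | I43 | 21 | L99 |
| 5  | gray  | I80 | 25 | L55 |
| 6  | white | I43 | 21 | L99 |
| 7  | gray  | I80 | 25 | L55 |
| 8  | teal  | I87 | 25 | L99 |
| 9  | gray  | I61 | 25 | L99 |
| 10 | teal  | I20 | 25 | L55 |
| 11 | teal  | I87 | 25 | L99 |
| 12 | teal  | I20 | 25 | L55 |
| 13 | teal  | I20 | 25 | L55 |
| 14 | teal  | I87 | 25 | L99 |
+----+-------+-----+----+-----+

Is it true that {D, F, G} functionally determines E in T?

Yes

(D=gray, F=25, G=L55): rows 1, 5, 7 → E = I80, I80, I80 ✓
(D=white, F=21, G=L99): rows 2, 3, 4, 6 → E = I43, I43, I43, I43 ✓
(D=teal, F=25, G=L99): rows 8, 11, 14 → E = I87, I87, I87 ✓
(D=gray, F=25, G=L99): row 9 → E = I61 ✓
(D=teal, F=25, G=L55): rows 10, 12, 13 → E = I20, I20, I20 ✓
Every {D, F, G} value is associated with a single E value, so {D, F, G} → E holds.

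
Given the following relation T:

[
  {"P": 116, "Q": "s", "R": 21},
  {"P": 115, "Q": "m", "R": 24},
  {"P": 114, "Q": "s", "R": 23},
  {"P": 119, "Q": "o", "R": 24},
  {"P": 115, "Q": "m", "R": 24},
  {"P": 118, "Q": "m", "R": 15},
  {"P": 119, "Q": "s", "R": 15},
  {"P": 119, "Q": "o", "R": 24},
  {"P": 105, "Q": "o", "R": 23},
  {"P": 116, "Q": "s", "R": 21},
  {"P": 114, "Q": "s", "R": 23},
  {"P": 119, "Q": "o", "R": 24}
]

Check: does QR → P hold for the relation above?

(Q=s, R=21): 2 rows → P = 116, 116 ✓
(Q=m, R=24): 2 rows → P = 115, 115 ✓
(Q=s, R=23): 2 rows → P = 114, 114 ✓
(Q=o, R=24): 3 rows → P = 119, 119, 119 ✓
(Q=m, R=15): 1 row → P = 118 ✓
(Q=s, R=15): 1 row → P = 119 ✓
(Q=o, R=23): 1 row → P = 105 ✓
Every QR value is associated with a single P value, so QR → P holds.

Yes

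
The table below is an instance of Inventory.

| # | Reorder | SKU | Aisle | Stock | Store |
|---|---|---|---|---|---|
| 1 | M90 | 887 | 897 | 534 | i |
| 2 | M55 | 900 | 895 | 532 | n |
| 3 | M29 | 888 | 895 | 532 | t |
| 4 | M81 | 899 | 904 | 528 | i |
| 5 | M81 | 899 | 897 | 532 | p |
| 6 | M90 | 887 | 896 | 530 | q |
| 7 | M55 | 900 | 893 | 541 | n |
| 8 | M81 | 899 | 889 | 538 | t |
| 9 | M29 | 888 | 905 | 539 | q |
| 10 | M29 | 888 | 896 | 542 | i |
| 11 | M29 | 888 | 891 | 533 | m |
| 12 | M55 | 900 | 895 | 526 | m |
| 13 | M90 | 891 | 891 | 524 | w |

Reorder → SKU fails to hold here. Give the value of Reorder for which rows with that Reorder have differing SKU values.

Reorder=M90: rows 1, 6, 13 → SKU takes values {887, 891} — violation
Reorder=M55: rows 2, 7, 12 → SKU = 900, 900, 900 ✓
Reorder=M29: rows 3, 9, 10, 11 → SKU = 888, 888, 888, 888 ✓
Reorder=M81: rows 4, 5, 8 → SKU = 899, 899, 899 ✓
The only Reorder value with inconsistent SKU is Reorder=M90.

M90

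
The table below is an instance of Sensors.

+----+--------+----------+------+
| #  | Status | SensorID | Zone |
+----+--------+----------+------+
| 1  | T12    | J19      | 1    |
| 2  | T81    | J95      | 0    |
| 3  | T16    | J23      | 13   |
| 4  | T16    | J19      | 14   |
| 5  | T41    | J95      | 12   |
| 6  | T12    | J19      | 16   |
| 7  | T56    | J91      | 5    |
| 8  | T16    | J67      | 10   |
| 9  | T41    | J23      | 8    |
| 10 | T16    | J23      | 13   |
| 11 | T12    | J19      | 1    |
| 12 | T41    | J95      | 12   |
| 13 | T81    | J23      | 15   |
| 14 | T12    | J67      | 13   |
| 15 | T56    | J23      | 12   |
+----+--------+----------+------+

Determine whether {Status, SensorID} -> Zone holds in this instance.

(Status=T12, SensorID=J19): rows 1, 6, 11 → Zone takes values {1, 16} — violation
(Status=T81, SensorID=J95): row 2 → Zone = 0 ✓
(Status=T16, SensorID=J23): rows 3, 10 → Zone = 13, 13 ✓
(Status=T16, SensorID=J19): row 4 → Zone = 14 ✓
(Status=T41, SensorID=J95): rows 5, 12 → Zone = 12, 12 ✓
(Status=T56, SensorID=J91): row 7 → Zone = 5 ✓
(Status=T16, SensorID=J67): row 8 → Zone = 10 ✓
(Status=T41, SensorID=J23): row 9 → Zone = 8 ✓
(Status=T81, SensorID=J23): row 13 → Zone = 15 ✓
(Status=T12, SensorID=J67): row 14 → Zone = 13 ✓
(Status=T56, SensorID=J23): row 15 → Zone = 12 ✓
Two rows agree on {Status, SensorID} but differ on Zone, so {Status, SensorID} -> Zone does not hold.

No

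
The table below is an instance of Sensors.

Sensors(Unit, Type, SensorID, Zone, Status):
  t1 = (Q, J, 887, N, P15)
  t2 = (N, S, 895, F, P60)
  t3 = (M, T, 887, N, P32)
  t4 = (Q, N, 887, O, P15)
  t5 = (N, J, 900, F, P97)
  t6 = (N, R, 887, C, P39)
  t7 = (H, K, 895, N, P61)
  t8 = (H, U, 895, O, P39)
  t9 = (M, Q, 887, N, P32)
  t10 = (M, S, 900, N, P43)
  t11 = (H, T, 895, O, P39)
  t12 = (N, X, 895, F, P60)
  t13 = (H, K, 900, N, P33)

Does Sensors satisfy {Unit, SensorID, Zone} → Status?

(Unit=Q, SensorID=887, Zone=N): row 1 → Status = P15 ✓
(Unit=N, SensorID=895, Zone=F): rows 2, 12 → Status = P60, P60 ✓
(Unit=M, SensorID=887, Zone=N): rows 3, 9 → Status = P32, P32 ✓
(Unit=Q, SensorID=887, Zone=O): row 4 → Status = P15 ✓
(Unit=N, SensorID=900, Zone=F): row 5 → Status = P97 ✓
(Unit=N, SensorID=887, Zone=C): row 6 → Status = P39 ✓
(Unit=H, SensorID=895, Zone=N): row 7 → Status = P61 ✓
(Unit=H, SensorID=895, Zone=O): rows 8, 11 → Status = P39, P39 ✓
(Unit=M, SensorID=900, Zone=N): row 10 → Status = P43 ✓
(Unit=H, SensorID=900, Zone=N): row 13 → Status = P33 ✓
Every {Unit, SensorID, Zone} value is associated with a single Status value, so {Unit, SensorID, Zone} → Status holds.

Yes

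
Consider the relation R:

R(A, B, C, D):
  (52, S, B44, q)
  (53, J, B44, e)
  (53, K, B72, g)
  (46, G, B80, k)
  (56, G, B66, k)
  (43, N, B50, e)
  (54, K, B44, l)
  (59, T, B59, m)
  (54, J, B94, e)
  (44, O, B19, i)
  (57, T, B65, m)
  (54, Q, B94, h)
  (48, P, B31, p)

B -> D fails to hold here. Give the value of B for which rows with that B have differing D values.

B=S: 1 row → D = q ✓
B=J: 2 rows → D = e, e ✓
B=K: 2 rows → D takes values {g, l} — violation
B=G: 2 rows → D = k, k ✓
B=N: 1 row → D = e ✓
B=T: 2 rows → D = m, m ✓
B=O: 1 row → D = i ✓
B=Q: 1 row → D = h ✓
B=P: 1 row → D = p ✓
The only B value with inconsistent D is B=K.

K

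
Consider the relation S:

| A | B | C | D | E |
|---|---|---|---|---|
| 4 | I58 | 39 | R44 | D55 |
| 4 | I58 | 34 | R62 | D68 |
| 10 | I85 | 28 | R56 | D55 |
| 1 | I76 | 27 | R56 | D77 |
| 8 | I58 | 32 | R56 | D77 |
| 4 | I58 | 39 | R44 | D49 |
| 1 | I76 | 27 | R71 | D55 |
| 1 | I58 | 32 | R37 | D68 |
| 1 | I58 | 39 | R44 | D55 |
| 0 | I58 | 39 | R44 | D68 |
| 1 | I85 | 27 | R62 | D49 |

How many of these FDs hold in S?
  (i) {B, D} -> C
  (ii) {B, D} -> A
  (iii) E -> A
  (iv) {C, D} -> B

(i) {B, D} -> C: every LHS value maps to a single RHS value — holds.
(ii) {B, D} -> A: (B=I58, D=R44): 4 rows → A takes values {4, 1, 0} — violation — fails.
(iii) E -> A: E=D55: 4 rows → A takes values {4, 10, 1} — violation; E=D68: 3 rows → A takes values {4, 1, 0} — violation; E=D77: 2 rows → A takes values {1, 8} — violation; E=D49: 2 rows → A takes values {4, 1} — violation — fails.
(iv) {C, D} -> B: every LHS value maps to a single RHS value — holds.
2 of the 4 dependencies hold.

2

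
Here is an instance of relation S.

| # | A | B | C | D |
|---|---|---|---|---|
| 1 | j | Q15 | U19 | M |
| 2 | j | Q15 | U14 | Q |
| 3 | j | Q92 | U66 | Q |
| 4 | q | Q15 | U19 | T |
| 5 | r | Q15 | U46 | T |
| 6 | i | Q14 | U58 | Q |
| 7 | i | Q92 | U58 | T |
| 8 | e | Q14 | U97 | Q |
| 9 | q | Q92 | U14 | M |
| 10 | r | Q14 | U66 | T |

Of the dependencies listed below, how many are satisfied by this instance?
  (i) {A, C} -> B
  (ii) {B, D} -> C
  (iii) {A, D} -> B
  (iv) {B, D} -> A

(i) {A, C} -> B: (A=i, C=U58): rows 6, 7 → B takes values {Q14, Q92} — violation — fails.
(ii) {B, D} -> C: (B=Q15, D=T): rows 4, 5 → C takes values {U19, U46} — violation; (B=Q14, D=Q): rows 6, 8 → C takes values {U58, U97} — violation — fails.
(iii) {A, D} -> B: (A=j, D=Q): rows 2, 3 → B takes values {Q15, Q92} — violation; (A=r, D=T): rows 5, 10 → B takes values {Q15, Q14} — violation — fails.
(iv) {B, D} -> A: (B=Q15, D=T): rows 4, 5 → A takes values {q, r} — violation; (B=Q14, D=Q): rows 6, 8 → A takes values {i, e} — violation — fails.
None of the 4 dependencies hold.

0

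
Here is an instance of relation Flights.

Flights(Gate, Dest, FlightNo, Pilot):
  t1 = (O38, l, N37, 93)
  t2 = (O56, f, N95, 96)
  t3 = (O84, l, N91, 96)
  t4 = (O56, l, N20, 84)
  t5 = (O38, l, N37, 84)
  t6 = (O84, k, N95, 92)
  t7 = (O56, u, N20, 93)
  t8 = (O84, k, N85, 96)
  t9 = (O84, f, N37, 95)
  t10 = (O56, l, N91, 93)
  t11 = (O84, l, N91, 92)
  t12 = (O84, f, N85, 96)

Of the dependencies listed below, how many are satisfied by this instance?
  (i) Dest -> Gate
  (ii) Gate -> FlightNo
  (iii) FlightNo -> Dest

0

(i) Dest -> Gate: Dest=l: rows 1, 3, 4, 5, 10, 11 → Gate takes values {O38, O84, O56} — violation; Dest=f: rows 2, 9, 12 → Gate takes values {O56, O84} — violation — fails.
(ii) Gate -> FlightNo: Gate=O56: rows 2, 4, 7, 10 → FlightNo takes values {N95, N20, N91} — violation; Gate=O84: rows 3, 6, 8, 9, 11, 12 → FlightNo takes values {N91, N95, N85, N37} — violation — fails.
(iii) FlightNo -> Dest: FlightNo=N37: rows 1, 5, 9 → Dest takes values {l, f} — violation; FlightNo=N95: rows 2, 6 → Dest takes values {f, k} — violation; FlightNo=N20: rows 4, 7 → Dest takes values {l, u} — violation; FlightNo=N85: rows 8, 12 → Dest takes values {k, f} — violation — fails.
None of the 3 dependencies hold.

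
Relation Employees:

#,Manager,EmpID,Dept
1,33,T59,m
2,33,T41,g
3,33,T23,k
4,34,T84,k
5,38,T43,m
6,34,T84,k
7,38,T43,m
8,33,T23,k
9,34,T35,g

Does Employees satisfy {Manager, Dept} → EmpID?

Yes

(Manager=33, Dept=m): row 1 → EmpID = T59 ✓
(Manager=33, Dept=g): row 2 → EmpID = T41 ✓
(Manager=33, Dept=k): rows 3, 8 → EmpID = T23, T23 ✓
(Manager=34, Dept=k): rows 4, 6 → EmpID = T84, T84 ✓
(Manager=38, Dept=m): rows 5, 7 → EmpID = T43, T43 ✓
(Manager=34, Dept=g): row 9 → EmpID = T35 ✓
Every {Manager, Dept} value is associated with a single EmpID value, so {Manager, Dept} → EmpID holds.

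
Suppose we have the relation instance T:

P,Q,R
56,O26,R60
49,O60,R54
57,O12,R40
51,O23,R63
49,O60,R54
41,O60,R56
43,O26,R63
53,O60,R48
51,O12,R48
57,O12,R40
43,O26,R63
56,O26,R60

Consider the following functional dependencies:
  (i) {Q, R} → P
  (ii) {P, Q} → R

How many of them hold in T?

2

(i) {Q, R} → P: every LHS value maps to a single RHS value — holds.
(ii) {P, Q} → R: every LHS value maps to a single RHS value — holds.
2 of the 2 dependencies hold.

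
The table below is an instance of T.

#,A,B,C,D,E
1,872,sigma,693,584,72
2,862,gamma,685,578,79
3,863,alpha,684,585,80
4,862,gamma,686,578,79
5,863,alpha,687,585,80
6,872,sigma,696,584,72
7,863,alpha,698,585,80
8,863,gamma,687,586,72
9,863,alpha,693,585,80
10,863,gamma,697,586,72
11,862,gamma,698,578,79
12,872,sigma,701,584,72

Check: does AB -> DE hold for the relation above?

(A=872, B=sigma): rows 1, 6, 12 → {D,E} = (584, 72), (584, 72), (584, 72) ✓
(A=862, B=gamma): rows 2, 4, 11 → {D,E} = (578, 79), (578, 79), (578, 79) ✓
(A=863, B=alpha): rows 3, 5, 7, 9 → {D,E} = (585, 80), (585, 80), (585, 80), (585, 80) ✓
(A=863, B=gamma): rows 8, 10 → {D,E} = (586, 72), (586, 72) ✓
Every AB value is associated with a single DE value, so AB -> DE holds.

Yes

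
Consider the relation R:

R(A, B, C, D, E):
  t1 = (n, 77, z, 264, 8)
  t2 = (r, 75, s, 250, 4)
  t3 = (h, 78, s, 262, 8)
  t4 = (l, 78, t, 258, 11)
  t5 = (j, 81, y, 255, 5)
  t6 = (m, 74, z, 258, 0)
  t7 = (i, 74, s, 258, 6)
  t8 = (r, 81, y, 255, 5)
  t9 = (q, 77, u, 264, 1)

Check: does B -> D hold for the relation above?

No

B=77: rows 1, 9 → D = 264, 264 ✓
B=75: row 2 → D = 250 ✓
B=78: rows 3, 4 → D takes values {262, 258} — violation
B=81: rows 5, 8 → D = 255, 255 ✓
B=74: rows 6, 7 → D = 258, 258 ✓
Two rows agree on B but differ on D, so B -> D does not hold.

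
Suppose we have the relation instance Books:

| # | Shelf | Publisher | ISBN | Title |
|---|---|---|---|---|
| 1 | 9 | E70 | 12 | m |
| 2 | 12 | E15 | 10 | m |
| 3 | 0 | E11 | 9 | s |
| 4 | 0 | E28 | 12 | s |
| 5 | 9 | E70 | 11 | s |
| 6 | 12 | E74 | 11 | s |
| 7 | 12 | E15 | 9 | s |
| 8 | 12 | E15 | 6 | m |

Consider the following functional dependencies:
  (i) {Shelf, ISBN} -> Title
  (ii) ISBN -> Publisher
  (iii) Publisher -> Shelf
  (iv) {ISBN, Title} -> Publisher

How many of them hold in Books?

(i) {Shelf, ISBN} -> Title: every LHS value maps to a single RHS value — holds.
(ii) ISBN -> Publisher: ISBN=12: rows 1, 4 → Publisher takes values {E70, E28} — violation; ISBN=9: rows 3, 7 → Publisher takes values {E11, E15} — violation; ISBN=11: rows 5, 6 → Publisher takes values {E70, E74} — violation — fails.
(iii) Publisher -> Shelf: every LHS value maps to a single RHS value — holds.
(iv) {ISBN, Title} -> Publisher: (ISBN=9, Title=s): rows 3, 7 → Publisher takes values {E11, E15} — violation; (ISBN=11, Title=s): rows 5, 6 → Publisher takes values {E70, E74} — violation — fails.
2 of the 4 dependencies hold.

2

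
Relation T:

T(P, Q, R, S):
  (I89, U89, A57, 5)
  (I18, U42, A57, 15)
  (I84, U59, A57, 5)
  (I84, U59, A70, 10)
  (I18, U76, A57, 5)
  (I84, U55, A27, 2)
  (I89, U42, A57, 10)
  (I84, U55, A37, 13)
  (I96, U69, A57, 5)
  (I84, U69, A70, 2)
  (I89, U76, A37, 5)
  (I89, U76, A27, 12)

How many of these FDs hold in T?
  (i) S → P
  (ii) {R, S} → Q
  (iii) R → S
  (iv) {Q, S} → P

0

(i) S → P: S=5: 5 rows → P takes values {I89, I84, I18, I96} — violation; S=10: 2 rows → P takes values {I84, I89} — violation — fails.
(ii) {R, S} → Q: (R=A57, S=5): 4 rows → Q takes values {U89, U59, U76, U69} — violation — fails.
(iii) R → S: R=A57: 6 rows → S takes values {5, 15, 10} — violation; R=A70: 2 rows → S takes values {10, 2} — violation; R=A27: 2 rows → S takes values {2, 12} — violation; R=A37: 2 rows → S takes values {13, 5} — violation — fails.
(iv) {Q, S} → P: (Q=U76, S=5): 2 rows → P takes values {I18, I89} — violation — fails.
None of the 4 dependencies hold.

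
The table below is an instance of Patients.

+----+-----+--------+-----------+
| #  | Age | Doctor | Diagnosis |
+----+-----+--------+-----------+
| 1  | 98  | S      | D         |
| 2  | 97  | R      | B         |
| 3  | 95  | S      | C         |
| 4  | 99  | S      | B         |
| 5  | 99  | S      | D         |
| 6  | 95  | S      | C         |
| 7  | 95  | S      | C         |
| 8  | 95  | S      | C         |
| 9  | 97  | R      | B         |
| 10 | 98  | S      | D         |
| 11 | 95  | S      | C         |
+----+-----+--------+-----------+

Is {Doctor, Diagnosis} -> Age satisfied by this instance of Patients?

No

(Doctor=S, Diagnosis=D): rows 1, 5, 10 → Age takes values {98, 99} — violation
(Doctor=R, Diagnosis=B): rows 2, 9 → Age = 97, 97 ✓
(Doctor=S, Diagnosis=C): rows 3, 6, 7, 8, 11 → Age = 95, 95, 95, 95, 95 ✓
(Doctor=S, Diagnosis=B): row 4 → Age = 99 ✓
Two rows agree on {Doctor, Diagnosis} but differ on Age, so {Doctor, Diagnosis} -> Age does not hold.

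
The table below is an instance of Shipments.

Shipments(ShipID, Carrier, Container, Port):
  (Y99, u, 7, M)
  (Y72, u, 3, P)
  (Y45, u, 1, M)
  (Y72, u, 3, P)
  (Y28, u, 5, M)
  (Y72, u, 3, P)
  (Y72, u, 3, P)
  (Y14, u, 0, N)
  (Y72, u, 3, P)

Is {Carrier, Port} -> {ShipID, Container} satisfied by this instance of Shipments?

No

(Carrier=u, Port=M): 3 rows → {ShipID,Container} takes values {(Y99, 7), (Y45, 1), (Y28, 5)} — violation
(Carrier=u, Port=P): 5 rows → {ShipID,Container} = (Y72, 3), (Y72, 3), (Y72, 3), (Y72, 3), (Y72, 3) ✓
(Carrier=u, Port=N): 1 row → {ShipID,Container} = (Y14, 0) ✓
Two rows agree on {Carrier, Port} but differ on {ShipID, Container}, so {Carrier, Port} -> {ShipID, Container} does not hold.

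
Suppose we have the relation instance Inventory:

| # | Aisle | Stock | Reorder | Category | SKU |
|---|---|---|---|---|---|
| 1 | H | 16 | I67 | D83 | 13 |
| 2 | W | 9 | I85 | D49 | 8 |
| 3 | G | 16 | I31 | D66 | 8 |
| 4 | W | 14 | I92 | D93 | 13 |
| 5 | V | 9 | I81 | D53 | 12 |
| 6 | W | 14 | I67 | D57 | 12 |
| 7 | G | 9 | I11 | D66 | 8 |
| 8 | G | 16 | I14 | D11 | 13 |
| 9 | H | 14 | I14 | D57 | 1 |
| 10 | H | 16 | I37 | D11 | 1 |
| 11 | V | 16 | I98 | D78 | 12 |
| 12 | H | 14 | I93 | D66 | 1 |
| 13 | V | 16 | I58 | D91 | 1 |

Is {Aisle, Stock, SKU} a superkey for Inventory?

Rows 9 and 12 have the same {Aisle, Stock, SKU} value (Aisle=H, Stock=14, SKU=1) but are distinct tuples, so {Aisle, Stock, SKU} does not determine every attribute — not a superkey.

No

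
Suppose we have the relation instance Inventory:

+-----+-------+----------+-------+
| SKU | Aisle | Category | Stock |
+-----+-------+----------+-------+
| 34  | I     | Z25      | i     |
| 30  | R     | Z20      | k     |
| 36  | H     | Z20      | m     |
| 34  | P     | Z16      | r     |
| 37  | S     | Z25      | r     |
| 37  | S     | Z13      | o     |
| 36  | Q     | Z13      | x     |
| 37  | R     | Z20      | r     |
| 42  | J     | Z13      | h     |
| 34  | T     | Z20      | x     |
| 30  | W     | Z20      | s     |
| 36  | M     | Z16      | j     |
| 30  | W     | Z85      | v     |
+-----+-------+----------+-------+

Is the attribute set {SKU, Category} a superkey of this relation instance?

No

Two distinct rows share (SKU=30, Category=Z20), so {SKU, Category} does not determine every attribute — not a superkey.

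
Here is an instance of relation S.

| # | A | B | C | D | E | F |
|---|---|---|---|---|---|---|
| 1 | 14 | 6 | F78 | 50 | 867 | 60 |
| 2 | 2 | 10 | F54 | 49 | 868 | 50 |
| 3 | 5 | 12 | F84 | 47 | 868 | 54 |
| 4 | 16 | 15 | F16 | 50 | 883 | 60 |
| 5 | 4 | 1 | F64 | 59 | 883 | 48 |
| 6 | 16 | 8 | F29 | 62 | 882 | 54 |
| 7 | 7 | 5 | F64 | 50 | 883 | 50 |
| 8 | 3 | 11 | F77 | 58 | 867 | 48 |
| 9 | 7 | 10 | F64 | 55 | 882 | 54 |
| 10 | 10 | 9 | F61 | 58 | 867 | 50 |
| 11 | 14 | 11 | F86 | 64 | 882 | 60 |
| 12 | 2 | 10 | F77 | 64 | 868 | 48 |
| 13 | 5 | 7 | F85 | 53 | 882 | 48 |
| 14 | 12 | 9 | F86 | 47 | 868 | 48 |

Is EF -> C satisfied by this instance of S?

(E=867, F=60): row 1 → C = F78 ✓
(E=868, F=50): row 2 → C = F54 ✓
(E=868, F=54): row 3 → C = F84 ✓
(E=883, F=60): row 4 → C = F16 ✓
(E=883, F=48): row 5 → C = F64 ✓
(E=882, F=54): rows 6, 9 → C takes values {F29, F64} — violation
(E=883, F=50): row 7 → C = F64 ✓
(E=867, F=48): row 8 → C = F77 ✓
(E=867, F=50): row 10 → C = F61 ✓
(E=882, F=60): row 11 → C = F86 ✓
(E=868, F=48): rows 12, 14 → C takes values {F77, F86} — violation
(E=882, F=48): row 13 → C = F85 ✓
Two rows agree on EF but differ on C, so EF -> C does not hold.

No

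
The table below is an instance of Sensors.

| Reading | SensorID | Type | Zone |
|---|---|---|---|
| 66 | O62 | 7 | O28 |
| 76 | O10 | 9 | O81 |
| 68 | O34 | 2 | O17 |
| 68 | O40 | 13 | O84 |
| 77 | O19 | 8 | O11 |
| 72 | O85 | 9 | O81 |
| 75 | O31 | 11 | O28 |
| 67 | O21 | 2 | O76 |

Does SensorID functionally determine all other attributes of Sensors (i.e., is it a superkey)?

All 8 rows have distinct SensorID values, so SensorID → (all attributes) holds and SensorID is a superkey.

Yes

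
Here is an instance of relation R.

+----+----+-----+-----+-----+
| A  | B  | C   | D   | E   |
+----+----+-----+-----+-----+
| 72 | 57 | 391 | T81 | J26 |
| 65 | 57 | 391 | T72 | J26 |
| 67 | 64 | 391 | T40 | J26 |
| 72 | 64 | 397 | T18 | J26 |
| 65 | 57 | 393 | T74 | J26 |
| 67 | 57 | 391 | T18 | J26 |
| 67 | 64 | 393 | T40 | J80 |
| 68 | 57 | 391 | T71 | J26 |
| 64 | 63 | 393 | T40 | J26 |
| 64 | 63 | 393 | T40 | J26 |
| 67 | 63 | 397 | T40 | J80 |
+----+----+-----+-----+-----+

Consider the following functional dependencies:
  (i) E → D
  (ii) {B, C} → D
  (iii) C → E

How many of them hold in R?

(i) E → D: E=J26: 9 rows → D takes values {T81, T72, T40, T18, T74, T71} — violation — fails.
(ii) {B, C} → D: (B=57, C=391): 4 rows → D takes values {T81, T72, T18, T71} — violation — fails.
(iii) C → E: C=397: 2 rows → E takes values {J26, J80} — violation; C=393: 4 rows → E takes values {J26, J80} — violation — fails.
None of the 3 dependencies hold.

0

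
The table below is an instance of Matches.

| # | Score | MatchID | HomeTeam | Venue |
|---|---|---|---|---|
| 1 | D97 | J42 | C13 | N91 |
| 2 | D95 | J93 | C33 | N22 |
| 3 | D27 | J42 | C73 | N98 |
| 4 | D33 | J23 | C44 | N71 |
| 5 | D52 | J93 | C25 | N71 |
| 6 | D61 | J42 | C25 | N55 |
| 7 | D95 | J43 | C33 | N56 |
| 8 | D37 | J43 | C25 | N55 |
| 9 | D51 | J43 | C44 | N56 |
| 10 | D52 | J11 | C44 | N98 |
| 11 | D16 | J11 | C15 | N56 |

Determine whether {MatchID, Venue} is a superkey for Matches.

Rows 7 and 9 have the same {MatchID, Venue} value (MatchID=J43, Venue=N56) but are distinct tuples, so {MatchID, Venue} does not determine every attribute — not a superkey.

No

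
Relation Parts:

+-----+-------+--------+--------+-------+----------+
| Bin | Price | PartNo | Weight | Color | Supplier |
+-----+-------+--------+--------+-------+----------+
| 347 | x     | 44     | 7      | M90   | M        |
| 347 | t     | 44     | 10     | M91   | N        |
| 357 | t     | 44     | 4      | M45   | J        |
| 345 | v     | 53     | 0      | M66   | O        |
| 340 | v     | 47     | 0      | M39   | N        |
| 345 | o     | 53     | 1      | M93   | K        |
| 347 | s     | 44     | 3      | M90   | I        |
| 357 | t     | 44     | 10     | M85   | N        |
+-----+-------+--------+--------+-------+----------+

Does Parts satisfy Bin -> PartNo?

Yes

Bin=347: 3 rows → PartNo = 44, 44, 44 ✓
Bin=357: 2 rows → PartNo = 44, 44 ✓
Bin=345: 2 rows → PartNo = 53, 53 ✓
Bin=340: 1 row → PartNo = 47 ✓
Every Bin value is associated with a single PartNo value, so Bin -> PartNo holds.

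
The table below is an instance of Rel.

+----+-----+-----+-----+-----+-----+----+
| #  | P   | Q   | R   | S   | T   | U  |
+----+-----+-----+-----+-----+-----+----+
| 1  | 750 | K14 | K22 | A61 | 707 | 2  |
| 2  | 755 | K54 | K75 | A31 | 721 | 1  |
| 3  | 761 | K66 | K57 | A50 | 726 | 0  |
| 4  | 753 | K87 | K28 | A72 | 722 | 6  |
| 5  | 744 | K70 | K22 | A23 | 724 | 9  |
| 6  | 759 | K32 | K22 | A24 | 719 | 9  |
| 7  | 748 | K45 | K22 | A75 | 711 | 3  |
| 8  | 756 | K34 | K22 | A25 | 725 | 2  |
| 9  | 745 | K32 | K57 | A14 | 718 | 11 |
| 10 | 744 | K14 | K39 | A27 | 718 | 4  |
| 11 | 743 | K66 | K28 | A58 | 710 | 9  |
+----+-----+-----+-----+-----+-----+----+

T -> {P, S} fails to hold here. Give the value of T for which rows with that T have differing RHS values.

718

T=707: row 1 → {P,S} = (750, A61) ✓
T=721: row 2 → {P,S} = (755, A31) ✓
T=726: row 3 → {P,S} = (761, A50) ✓
T=722: row 4 → {P,S} = (753, A72) ✓
T=724: row 5 → {P,S} = (744, A23) ✓
T=719: row 6 → {P,S} = (759, A24) ✓
T=711: row 7 → {P,S} = (748, A75) ✓
T=725: row 8 → {P,S} = (756, A25) ✓
T=718: rows 9, 10 → {P,S} takes values {(745, A14), (744, A27)} — violation
T=710: row 11 → {P,S} = (743, A58) ✓
The only T value with inconsistent RHS is T=718.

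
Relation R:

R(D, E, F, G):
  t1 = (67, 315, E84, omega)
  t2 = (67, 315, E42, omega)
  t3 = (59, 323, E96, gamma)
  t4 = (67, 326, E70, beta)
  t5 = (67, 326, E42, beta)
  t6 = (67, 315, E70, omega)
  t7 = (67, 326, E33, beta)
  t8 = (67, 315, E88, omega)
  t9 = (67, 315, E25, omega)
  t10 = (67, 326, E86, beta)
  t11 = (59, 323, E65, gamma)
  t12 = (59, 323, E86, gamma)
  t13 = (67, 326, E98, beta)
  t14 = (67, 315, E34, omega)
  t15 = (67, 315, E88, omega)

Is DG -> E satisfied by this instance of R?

(D=67, G=omega): rows 1, 2, 6, 8, 9, 14, 15 → E = 315, 315, 315, 315, 315, 315, 315 ✓
(D=59, G=gamma): rows 3, 11, 12 → E = 323, 323, 323 ✓
(D=67, G=beta): rows 4, 5, 7, 10, 13 → E = 326, 326, 326, 326, 326 ✓
Every DG value is associated with a single E value, so DG -> E holds.

Yes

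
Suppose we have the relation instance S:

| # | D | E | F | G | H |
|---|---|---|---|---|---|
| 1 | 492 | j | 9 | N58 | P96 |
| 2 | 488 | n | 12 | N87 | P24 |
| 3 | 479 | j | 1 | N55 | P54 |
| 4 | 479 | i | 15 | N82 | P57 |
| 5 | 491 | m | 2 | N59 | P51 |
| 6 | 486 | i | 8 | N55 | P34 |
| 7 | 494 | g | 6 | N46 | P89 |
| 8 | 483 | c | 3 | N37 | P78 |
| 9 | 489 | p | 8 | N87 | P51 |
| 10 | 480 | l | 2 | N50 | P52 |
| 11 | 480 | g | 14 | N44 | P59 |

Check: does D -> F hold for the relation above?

D=492: row 1 → F = 9 ✓
D=488: row 2 → F = 12 ✓
D=479: rows 3, 4 → F takes values {1, 15} — violation
D=491: row 5 → F = 2 ✓
D=486: row 6 → F = 8 ✓
D=494: row 7 → F = 6 ✓
D=483: row 8 → F = 3 ✓
D=489: row 9 → F = 8 ✓
D=480: rows 10, 11 → F takes values {2, 14} — violation
Two rows agree on D but differ on F, so D -> F does not hold.

No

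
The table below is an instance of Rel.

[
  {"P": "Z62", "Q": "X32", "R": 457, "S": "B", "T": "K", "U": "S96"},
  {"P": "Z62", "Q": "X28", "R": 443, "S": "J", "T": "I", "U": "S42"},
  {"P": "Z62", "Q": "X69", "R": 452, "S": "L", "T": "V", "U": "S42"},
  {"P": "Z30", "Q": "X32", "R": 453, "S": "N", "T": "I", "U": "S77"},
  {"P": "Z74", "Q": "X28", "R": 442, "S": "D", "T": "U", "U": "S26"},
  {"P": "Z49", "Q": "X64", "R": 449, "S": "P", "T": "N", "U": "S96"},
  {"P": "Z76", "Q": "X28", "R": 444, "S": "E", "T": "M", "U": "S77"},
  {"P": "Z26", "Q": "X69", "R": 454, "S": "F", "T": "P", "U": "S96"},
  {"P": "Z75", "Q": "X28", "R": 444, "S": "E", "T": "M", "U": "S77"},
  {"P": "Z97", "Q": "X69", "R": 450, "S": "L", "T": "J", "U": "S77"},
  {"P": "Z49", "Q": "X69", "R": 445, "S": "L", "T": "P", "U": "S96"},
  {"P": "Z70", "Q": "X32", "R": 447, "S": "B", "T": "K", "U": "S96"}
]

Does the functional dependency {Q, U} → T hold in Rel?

(Q=X32, U=S96): 2 rows → T = K, K ✓
(Q=X28, U=S42): 1 row → T = I ✓
(Q=X69, U=S42): 1 row → T = V ✓
(Q=X32, U=S77): 1 row → T = I ✓
(Q=X28, U=S26): 1 row → T = U ✓
(Q=X64, U=S96): 1 row → T = N ✓
(Q=X28, U=S77): 2 rows → T = M, M ✓
(Q=X69, U=S96): 2 rows → T = P, P ✓
(Q=X69, U=S77): 1 row → T = J ✓
Every {Q, U} value is associated with a single T value, so {Q, U} → T holds.

Yes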